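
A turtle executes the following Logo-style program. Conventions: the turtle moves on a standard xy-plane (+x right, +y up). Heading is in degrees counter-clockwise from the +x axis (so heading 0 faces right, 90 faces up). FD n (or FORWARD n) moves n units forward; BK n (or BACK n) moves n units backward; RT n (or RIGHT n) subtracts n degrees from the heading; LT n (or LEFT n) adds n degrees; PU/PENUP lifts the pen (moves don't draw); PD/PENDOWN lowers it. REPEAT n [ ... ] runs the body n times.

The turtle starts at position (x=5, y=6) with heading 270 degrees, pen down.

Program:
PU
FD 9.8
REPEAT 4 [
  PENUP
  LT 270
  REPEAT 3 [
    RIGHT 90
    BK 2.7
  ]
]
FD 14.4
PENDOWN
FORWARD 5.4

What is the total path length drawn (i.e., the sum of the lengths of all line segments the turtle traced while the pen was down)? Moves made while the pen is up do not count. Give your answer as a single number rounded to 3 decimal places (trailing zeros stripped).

Answer: 5.4

Derivation:
Executing turtle program step by step:
Start: pos=(5,6), heading=270, pen down
PU: pen up
FD 9.8: (5,6) -> (5,-3.8) [heading=270, move]
REPEAT 4 [
  -- iteration 1/4 --
  PU: pen up
  LT 270: heading 270 -> 180
  REPEAT 3 [
    -- iteration 1/3 --
    RT 90: heading 180 -> 90
    BK 2.7: (5,-3.8) -> (5,-6.5) [heading=90, move]
    -- iteration 2/3 --
    RT 90: heading 90 -> 0
    BK 2.7: (5,-6.5) -> (2.3,-6.5) [heading=0, move]
    -- iteration 3/3 --
    RT 90: heading 0 -> 270
    BK 2.7: (2.3,-6.5) -> (2.3,-3.8) [heading=270, move]
  ]
  -- iteration 2/4 --
  PU: pen up
  LT 270: heading 270 -> 180
  REPEAT 3 [
    -- iteration 1/3 --
    RT 90: heading 180 -> 90
    BK 2.7: (2.3,-3.8) -> (2.3,-6.5) [heading=90, move]
    -- iteration 2/3 --
    RT 90: heading 90 -> 0
    BK 2.7: (2.3,-6.5) -> (-0.4,-6.5) [heading=0, move]
    -- iteration 3/3 --
    RT 90: heading 0 -> 270
    BK 2.7: (-0.4,-6.5) -> (-0.4,-3.8) [heading=270, move]
  ]
  -- iteration 3/4 --
  PU: pen up
  LT 270: heading 270 -> 180
  REPEAT 3 [
    -- iteration 1/3 --
    RT 90: heading 180 -> 90
    BK 2.7: (-0.4,-3.8) -> (-0.4,-6.5) [heading=90, move]
    -- iteration 2/3 --
    RT 90: heading 90 -> 0
    BK 2.7: (-0.4,-6.5) -> (-3.1,-6.5) [heading=0, move]
    -- iteration 3/3 --
    RT 90: heading 0 -> 270
    BK 2.7: (-3.1,-6.5) -> (-3.1,-3.8) [heading=270, move]
  ]
  -- iteration 4/4 --
  PU: pen up
  LT 270: heading 270 -> 180
  REPEAT 3 [
    -- iteration 1/3 --
    RT 90: heading 180 -> 90
    BK 2.7: (-3.1,-3.8) -> (-3.1,-6.5) [heading=90, move]
    -- iteration 2/3 --
    RT 90: heading 90 -> 0
    BK 2.7: (-3.1,-6.5) -> (-5.8,-6.5) [heading=0, move]
    -- iteration 3/3 --
    RT 90: heading 0 -> 270
    BK 2.7: (-5.8,-6.5) -> (-5.8,-3.8) [heading=270, move]
  ]
]
FD 14.4: (-5.8,-3.8) -> (-5.8,-18.2) [heading=270, move]
PD: pen down
FD 5.4: (-5.8,-18.2) -> (-5.8,-23.6) [heading=270, draw]
Final: pos=(-5.8,-23.6), heading=270, 1 segment(s) drawn

Segment lengths:
  seg 1: (-5.8,-18.2) -> (-5.8,-23.6), length = 5.4
Total = 5.4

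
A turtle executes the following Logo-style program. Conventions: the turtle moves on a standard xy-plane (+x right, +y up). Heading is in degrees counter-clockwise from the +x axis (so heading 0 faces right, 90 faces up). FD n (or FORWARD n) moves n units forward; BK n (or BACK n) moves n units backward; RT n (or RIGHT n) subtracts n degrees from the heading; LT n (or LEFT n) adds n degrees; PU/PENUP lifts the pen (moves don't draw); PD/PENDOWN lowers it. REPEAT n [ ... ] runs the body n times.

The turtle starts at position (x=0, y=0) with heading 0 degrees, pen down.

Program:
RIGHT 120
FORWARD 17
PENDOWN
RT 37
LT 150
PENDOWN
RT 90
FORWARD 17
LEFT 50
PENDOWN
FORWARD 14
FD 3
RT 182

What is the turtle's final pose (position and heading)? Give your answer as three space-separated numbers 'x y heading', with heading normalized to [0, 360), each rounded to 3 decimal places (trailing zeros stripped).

Executing turtle program step by step:
Start: pos=(0,0), heading=0, pen down
RT 120: heading 0 -> 240
FD 17: (0,0) -> (-8.5,-14.722) [heading=240, draw]
PD: pen down
RT 37: heading 240 -> 203
LT 150: heading 203 -> 353
PD: pen down
RT 90: heading 353 -> 263
FD 17: (-8.5,-14.722) -> (-10.572,-31.596) [heading=263, draw]
LT 50: heading 263 -> 313
PD: pen down
FD 14: (-10.572,-31.596) -> (-1.024,-41.835) [heading=313, draw]
FD 3: (-1.024,-41.835) -> (1.022,-44.029) [heading=313, draw]
RT 182: heading 313 -> 131
Final: pos=(1.022,-44.029), heading=131, 4 segment(s) drawn

Answer: 1.022 -44.029 131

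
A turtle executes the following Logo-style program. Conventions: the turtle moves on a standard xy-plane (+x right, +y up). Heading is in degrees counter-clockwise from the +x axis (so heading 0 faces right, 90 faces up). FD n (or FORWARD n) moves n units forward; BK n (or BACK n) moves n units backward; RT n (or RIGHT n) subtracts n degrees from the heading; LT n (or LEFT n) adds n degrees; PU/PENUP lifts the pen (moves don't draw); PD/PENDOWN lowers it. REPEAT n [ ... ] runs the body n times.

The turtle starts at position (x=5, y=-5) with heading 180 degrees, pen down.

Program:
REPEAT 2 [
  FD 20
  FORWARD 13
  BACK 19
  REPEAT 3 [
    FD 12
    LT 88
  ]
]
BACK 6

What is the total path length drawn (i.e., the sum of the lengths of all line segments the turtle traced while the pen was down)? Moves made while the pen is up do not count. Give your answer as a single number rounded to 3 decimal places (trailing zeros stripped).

Executing turtle program step by step:
Start: pos=(5,-5), heading=180, pen down
REPEAT 2 [
  -- iteration 1/2 --
  FD 20: (5,-5) -> (-15,-5) [heading=180, draw]
  FD 13: (-15,-5) -> (-28,-5) [heading=180, draw]
  BK 19: (-28,-5) -> (-9,-5) [heading=180, draw]
  REPEAT 3 [
    -- iteration 1/3 --
    FD 12: (-9,-5) -> (-21,-5) [heading=180, draw]
    LT 88: heading 180 -> 268
    -- iteration 2/3 --
    FD 12: (-21,-5) -> (-21.419,-16.993) [heading=268, draw]
    LT 88: heading 268 -> 356
    -- iteration 3/3 --
    FD 12: (-21.419,-16.993) -> (-9.448,-17.83) [heading=356, draw]
    LT 88: heading 356 -> 84
  ]
  -- iteration 2/2 --
  FD 20: (-9.448,-17.83) -> (-7.357,2.061) [heading=84, draw]
  FD 13: (-7.357,2.061) -> (-5.999,14.989) [heading=84, draw]
  BK 19: (-5.999,14.989) -> (-7.985,-3.906) [heading=84, draw]
  REPEAT 3 [
    -- iteration 1/3 --
    FD 12: (-7.985,-3.906) -> (-6.73,8.028) [heading=84, draw]
    LT 88: heading 84 -> 172
    -- iteration 2/3 --
    FD 12: (-6.73,8.028) -> (-18.614,9.698) [heading=172, draw]
    LT 88: heading 172 -> 260
    -- iteration 3/3 --
    FD 12: (-18.614,9.698) -> (-20.697,-2.12) [heading=260, draw]
    LT 88: heading 260 -> 348
  ]
]
BK 6: (-20.697,-2.12) -> (-26.566,-0.872) [heading=348, draw]
Final: pos=(-26.566,-0.872), heading=348, 13 segment(s) drawn

Segment lengths:
  seg 1: (5,-5) -> (-15,-5), length = 20
  seg 2: (-15,-5) -> (-28,-5), length = 13
  seg 3: (-28,-5) -> (-9,-5), length = 19
  seg 4: (-9,-5) -> (-21,-5), length = 12
  seg 5: (-21,-5) -> (-21.419,-16.993), length = 12
  seg 6: (-21.419,-16.993) -> (-9.448,-17.83), length = 12
  seg 7: (-9.448,-17.83) -> (-7.357,2.061), length = 20
  seg 8: (-7.357,2.061) -> (-5.999,14.989), length = 13
  seg 9: (-5.999,14.989) -> (-7.985,-3.906), length = 19
  seg 10: (-7.985,-3.906) -> (-6.73,8.028), length = 12
  seg 11: (-6.73,8.028) -> (-18.614,9.698), length = 12
  seg 12: (-18.614,9.698) -> (-20.697,-2.12), length = 12
  seg 13: (-20.697,-2.12) -> (-26.566,-0.872), length = 6
Total = 182

Answer: 182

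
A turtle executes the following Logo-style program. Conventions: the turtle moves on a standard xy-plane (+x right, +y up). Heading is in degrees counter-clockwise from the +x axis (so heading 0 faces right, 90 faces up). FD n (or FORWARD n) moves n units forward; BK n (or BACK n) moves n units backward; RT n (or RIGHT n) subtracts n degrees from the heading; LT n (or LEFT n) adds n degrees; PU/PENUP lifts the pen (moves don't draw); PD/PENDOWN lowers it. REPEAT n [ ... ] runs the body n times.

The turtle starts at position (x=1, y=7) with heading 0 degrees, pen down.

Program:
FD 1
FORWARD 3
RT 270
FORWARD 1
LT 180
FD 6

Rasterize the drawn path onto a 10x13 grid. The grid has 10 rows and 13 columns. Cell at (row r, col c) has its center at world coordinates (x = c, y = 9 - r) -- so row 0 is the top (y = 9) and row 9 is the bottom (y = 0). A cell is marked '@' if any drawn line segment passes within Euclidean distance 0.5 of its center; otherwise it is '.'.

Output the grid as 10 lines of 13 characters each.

Segment 0: (1,7) -> (2,7)
Segment 1: (2,7) -> (5,7)
Segment 2: (5,7) -> (5,8)
Segment 3: (5,8) -> (5,2)

Answer: .............
.....@.......
.@@@@@.......
.....@.......
.....@.......
.....@.......
.....@.......
.....@.......
.............
.............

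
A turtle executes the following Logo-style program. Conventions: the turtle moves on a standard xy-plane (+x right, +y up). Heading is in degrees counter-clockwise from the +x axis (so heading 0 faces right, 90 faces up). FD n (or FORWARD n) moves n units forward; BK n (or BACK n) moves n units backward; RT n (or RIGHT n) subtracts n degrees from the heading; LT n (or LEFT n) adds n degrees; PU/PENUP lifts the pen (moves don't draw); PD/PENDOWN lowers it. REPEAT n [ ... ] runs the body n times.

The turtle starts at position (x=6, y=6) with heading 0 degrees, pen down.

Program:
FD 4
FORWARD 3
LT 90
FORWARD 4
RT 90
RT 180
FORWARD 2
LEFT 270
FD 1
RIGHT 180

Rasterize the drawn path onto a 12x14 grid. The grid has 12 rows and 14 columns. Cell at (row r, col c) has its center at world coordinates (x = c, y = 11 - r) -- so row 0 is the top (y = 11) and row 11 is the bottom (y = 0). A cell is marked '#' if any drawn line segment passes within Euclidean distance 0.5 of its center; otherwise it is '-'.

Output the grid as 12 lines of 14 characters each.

Answer: -----------#--
-----------###
-------------#
-------------#
-------------#
------########
--------------
--------------
--------------
--------------
--------------
--------------

Derivation:
Segment 0: (6,6) -> (10,6)
Segment 1: (10,6) -> (13,6)
Segment 2: (13,6) -> (13,10)
Segment 3: (13,10) -> (11,10)
Segment 4: (11,10) -> (11,11)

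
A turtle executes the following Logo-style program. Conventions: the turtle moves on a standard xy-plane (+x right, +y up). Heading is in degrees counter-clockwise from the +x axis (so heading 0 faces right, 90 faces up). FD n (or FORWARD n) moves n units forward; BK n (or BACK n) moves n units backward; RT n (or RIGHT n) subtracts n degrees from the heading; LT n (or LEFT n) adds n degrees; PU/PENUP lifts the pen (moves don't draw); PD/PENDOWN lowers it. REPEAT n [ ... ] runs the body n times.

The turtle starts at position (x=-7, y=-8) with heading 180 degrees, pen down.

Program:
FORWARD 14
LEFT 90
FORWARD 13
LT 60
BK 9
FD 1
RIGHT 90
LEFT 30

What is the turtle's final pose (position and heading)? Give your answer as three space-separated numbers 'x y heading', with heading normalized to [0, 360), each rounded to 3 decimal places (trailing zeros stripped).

Answer: -27.928 -17 270

Derivation:
Executing turtle program step by step:
Start: pos=(-7,-8), heading=180, pen down
FD 14: (-7,-8) -> (-21,-8) [heading=180, draw]
LT 90: heading 180 -> 270
FD 13: (-21,-8) -> (-21,-21) [heading=270, draw]
LT 60: heading 270 -> 330
BK 9: (-21,-21) -> (-28.794,-16.5) [heading=330, draw]
FD 1: (-28.794,-16.5) -> (-27.928,-17) [heading=330, draw]
RT 90: heading 330 -> 240
LT 30: heading 240 -> 270
Final: pos=(-27.928,-17), heading=270, 4 segment(s) drawn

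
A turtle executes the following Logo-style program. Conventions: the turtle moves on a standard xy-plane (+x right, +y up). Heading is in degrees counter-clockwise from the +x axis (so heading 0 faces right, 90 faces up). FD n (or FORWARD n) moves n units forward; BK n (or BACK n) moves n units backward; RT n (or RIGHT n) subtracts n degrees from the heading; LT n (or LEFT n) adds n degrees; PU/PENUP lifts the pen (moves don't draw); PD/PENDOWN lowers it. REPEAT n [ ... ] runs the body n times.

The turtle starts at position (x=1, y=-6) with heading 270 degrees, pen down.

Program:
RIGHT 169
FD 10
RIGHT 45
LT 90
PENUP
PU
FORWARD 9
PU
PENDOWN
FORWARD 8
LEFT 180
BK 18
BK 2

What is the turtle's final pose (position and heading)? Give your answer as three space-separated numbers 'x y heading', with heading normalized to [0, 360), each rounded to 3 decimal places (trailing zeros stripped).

Answer: -31.582 24.506 326

Derivation:
Executing turtle program step by step:
Start: pos=(1,-6), heading=270, pen down
RT 169: heading 270 -> 101
FD 10: (1,-6) -> (-0.908,3.816) [heading=101, draw]
RT 45: heading 101 -> 56
LT 90: heading 56 -> 146
PU: pen up
PU: pen up
FD 9: (-0.908,3.816) -> (-8.369,8.849) [heading=146, move]
PU: pen up
PD: pen down
FD 8: (-8.369,8.849) -> (-15.002,13.323) [heading=146, draw]
LT 180: heading 146 -> 326
BK 18: (-15.002,13.323) -> (-29.924,23.388) [heading=326, draw]
BK 2: (-29.924,23.388) -> (-31.582,24.506) [heading=326, draw]
Final: pos=(-31.582,24.506), heading=326, 4 segment(s) drawn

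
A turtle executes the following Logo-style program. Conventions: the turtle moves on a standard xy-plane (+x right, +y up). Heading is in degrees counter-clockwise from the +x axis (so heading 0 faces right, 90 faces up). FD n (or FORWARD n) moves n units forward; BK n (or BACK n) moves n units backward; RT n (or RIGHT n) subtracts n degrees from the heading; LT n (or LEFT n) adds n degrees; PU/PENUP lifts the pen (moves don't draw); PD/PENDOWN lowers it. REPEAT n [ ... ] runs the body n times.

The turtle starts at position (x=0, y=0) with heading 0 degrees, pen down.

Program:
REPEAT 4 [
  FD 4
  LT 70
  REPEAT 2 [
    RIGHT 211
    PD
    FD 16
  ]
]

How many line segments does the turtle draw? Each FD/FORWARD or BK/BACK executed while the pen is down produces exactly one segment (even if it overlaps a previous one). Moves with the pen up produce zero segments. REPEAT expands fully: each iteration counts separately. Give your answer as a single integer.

Answer: 12

Derivation:
Executing turtle program step by step:
Start: pos=(0,0), heading=0, pen down
REPEAT 4 [
  -- iteration 1/4 --
  FD 4: (0,0) -> (4,0) [heading=0, draw]
  LT 70: heading 0 -> 70
  REPEAT 2 [
    -- iteration 1/2 --
    RT 211: heading 70 -> 219
    PD: pen down
    FD 16: (4,0) -> (-8.434,-10.069) [heading=219, draw]
    -- iteration 2/2 --
    RT 211: heading 219 -> 8
    PD: pen down
    FD 16: (-8.434,-10.069) -> (7.41,-7.842) [heading=8, draw]
  ]
  -- iteration 2/4 --
  FD 4: (7.41,-7.842) -> (11.371,-7.286) [heading=8, draw]
  LT 70: heading 8 -> 78
  REPEAT 2 [
    -- iteration 1/2 --
    RT 211: heading 78 -> 227
    PD: pen down
    FD 16: (11.371,-7.286) -> (0.459,-18.987) [heading=227, draw]
    -- iteration 2/2 --
    RT 211: heading 227 -> 16
    PD: pen down
    FD 16: (0.459,-18.987) -> (15.839,-14.577) [heading=16, draw]
  ]
  -- iteration 3/4 --
  FD 4: (15.839,-14.577) -> (19.684,-13.475) [heading=16, draw]
  LT 70: heading 16 -> 86
  REPEAT 2 [
    -- iteration 1/2 --
    RT 211: heading 86 -> 235
    PD: pen down
    FD 16: (19.684,-13.475) -> (10.507,-26.581) [heading=235, draw]
    -- iteration 2/2 --
    RT 211: heading 235 -> 24
    PD: pen down
    FD 16: (10.507,-26.581) -> (25.124,-20.073) [heading=24, draw]
  ]
  -- iteration 4/4 --
  FD 4: (25.124,-20.073) -> (28.778,-18.446) [heading=24, draw]
  LT 70: heading 24 -> 94
  REPEAT 2 [
    -- iteration 1/2 --
    RT 211: heading 94 -> 243
    PD: pen down
    FD 16: (28.778,-18.446) -> (21.514,-32.702) [heading=243, draw]
    -- iteration 2/2 --
    RT 211: heading 243 -> 32
    PD: pen down
    FD 16: (21.514,-32.702) -> (35.083,-24.224) [heading=32, draw]
  ]
]
Final: pos=(35.083,-24.224), heading=32, 12 segment(s) drawn
Segments drawn: 12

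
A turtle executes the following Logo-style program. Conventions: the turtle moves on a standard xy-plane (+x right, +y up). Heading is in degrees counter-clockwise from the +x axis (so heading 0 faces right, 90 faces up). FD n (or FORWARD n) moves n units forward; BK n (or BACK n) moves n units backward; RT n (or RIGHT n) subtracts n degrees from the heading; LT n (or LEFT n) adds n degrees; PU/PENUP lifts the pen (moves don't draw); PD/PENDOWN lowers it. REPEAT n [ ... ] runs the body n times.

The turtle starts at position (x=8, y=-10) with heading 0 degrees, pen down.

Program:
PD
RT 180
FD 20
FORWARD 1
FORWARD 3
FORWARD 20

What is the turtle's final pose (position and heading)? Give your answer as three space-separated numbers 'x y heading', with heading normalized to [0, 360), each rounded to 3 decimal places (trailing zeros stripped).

Executing turtle program step by step:
Start: pos=(8,-10), heading=0, pen down
PD: pen down
RT 180: heading 0 -> 180
FD 20: (8,-10) -> (-12,-10) [heading=180, draw]
FD 1: (-12,-10) -> (-13,-10) [heading=180, draw]
FD 3: (-13,-10) -> (-16,-10) [heading=180, draw]
FD 20: (-16,-10) -> (-36,-10) [heading=180, draw]
Final: pos=(-36,-10), heading=180, 4 segment(s) drawn

Answer: -36 -10 180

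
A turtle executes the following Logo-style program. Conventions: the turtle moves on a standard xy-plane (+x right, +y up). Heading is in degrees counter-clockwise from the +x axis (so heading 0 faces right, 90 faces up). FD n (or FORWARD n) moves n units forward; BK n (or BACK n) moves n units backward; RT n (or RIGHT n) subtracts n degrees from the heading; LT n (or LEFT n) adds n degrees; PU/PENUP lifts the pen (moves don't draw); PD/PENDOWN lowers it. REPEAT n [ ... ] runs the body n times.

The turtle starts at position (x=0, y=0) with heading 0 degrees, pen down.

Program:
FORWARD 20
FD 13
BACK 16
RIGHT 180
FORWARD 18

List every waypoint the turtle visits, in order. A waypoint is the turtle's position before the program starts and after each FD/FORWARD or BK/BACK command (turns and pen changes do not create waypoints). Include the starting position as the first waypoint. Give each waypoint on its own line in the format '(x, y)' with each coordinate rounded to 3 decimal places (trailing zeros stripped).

Answer: (0, 0)
(20, 0)
(33, 0)
(17, 0)
(-1, 0)

Derivation:
Executing turtle program step by step:
Start: pos=(0,0), heading=0, pen down
FD 20: (0,0) -> (20,0) [heading=0, draw]
FD 13: (20,0) -> (33,0) [heading=0, draw]
BK 16: (33,0) -> (17,0) [heading=0, draw]
RT 180: heading 0 -> 180
FD 18: (17,0) -> (-1,0) [heading=180, draw]
Final: pos=(-1,0), heading=180, 4 segment(s) drawn
Waypoints (5 total):
(0, 0)
(20, 0)
(33, 0)
(17, 0)
(-1, 0)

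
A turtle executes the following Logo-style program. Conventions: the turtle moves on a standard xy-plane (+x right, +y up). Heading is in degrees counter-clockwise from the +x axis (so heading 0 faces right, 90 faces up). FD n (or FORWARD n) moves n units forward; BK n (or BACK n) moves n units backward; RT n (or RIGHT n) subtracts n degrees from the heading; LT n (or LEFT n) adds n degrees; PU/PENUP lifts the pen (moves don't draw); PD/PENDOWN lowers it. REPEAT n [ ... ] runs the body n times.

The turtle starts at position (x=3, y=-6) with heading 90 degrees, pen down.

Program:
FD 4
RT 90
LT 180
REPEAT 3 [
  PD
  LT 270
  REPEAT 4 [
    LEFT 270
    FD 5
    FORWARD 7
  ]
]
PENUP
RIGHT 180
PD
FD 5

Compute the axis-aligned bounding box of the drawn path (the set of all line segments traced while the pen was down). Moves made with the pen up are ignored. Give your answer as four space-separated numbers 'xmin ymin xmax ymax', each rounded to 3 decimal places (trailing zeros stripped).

Executing turtle program step by step:
Start: pos=(3,-6), heading=90, pen down
FD 4: (3,-6) -> (3,-2) [heading=90, draw]
RT 90: heading 90 -> 0
LT 180: heading 0 -> 180
REPEAT 3 [
  -- iteration 1/3 --
  PD: pen down
  LT 270: heading 180 -> 90
  REPEAT 4 [
    -- iteration 1/4 --
    LT 270: heading 90 -> 0
    FD 5: (3,-2) -> (8,-2) [heading=0, draw]
    FD 7: (8,-2) -> (15,-2) [heading=0, draw]
    -- iteration 2/4 --
    LT 270: heading 0 -> 270
    FD 5: (15,-2) -> (15,-7) [heading=270, draw]
    FD 7: (15,-7) -> (15,-14) [heading=270, draw]
    -- iteration 3/4 --
    LT 270: heading 270 -> 180
    FD 5: (15,-14) -> (10,-14) [heading=180, draw]
    FD 7: (10,-14) -> (3,-14) [heading=180, draw]
    -- iteration 4/4 --
    LT 270: heading 180 -> 90
    FD 5: (3,-14) -> (3,-9) [heading=90, draw]
    FD 7: (3,-9) -> (3,-2) [heading=90, draw]
  ]
  -- iteration 2/3 --
  PD: pen down
  LT 270: heading 90 -> 0
  REPEAT 4 [
    -- iteration 1/4 --
    LT 270: heading 0 -> 270
    FD 5: (3,-2) -> (3,-7) [heading=270, draw]
    FD 7: (3,-7) -> (3,-14) [heading=270, draw]
    -- iteration 2/4 --
    LT 270: heading 270 -> 180
    FD 5: (3,-14) -> (-2,-14) [heading=180, draw]
    FD 7: (-2,-14) -> (-9,-14) [heading=180, draw]
    -- iteration 3/4 --
    LT 270: heading 180 -> 90
    FD 5: (-9,-14) -> (-9,-9) [heading=90, draw]
    FD 7: (-9,-9) -> (-9,-2) [heading=90, draw]
    -- iteration 4/4 --
    LT 270: heading 90 -> 0
    FD 5: (-9,-2) -> (-4,-2) [heading=0, draw]
    FD 7: (-4,-2) -> (3,-2) [heading=0, draw]
  ]
  -- iteration 3/3 --
  PD: pen down
  LT 270: heading 0 -> 270
  REPEAT 4 [
    -- iteration 1/4 --
    LT 270: heading 270 -> 180
    FD 5: (3,-2) -> (-2,-2) [heading=180, draw]
    FD 7: (-2,-2) -> (-9,-2) [heading=180, draw]
    -- iteration 2/4 --
    LT 270: heading 180 -> 90
    FD 5: (-9,-2) -> (-9,3) [heading=90, draw]
    FD 7: (-9,3) -> (-9,10) [heading=90, draw]
    -- iteration 3/4 --
    LT 270: heading 90 -> 0
    FD 5: (-9,10) -> (-4,10) [heading=0, draw]
    FD 7: (-4,10) -> (3,10) [heading=0, draw]
    -- iteration 4/4 --
    LT 270: heading 0 -> 270
    FD 5: (3,10) -> (3,5) [heading=270, draw]
    FD 7: (3,5) -> (3,-2) [heading=270, draw]
  ]
]
PU: pen up
RT 180: heading 270 -> 90
PD: pen down
FD 5: (3,-2) -> (3,3) [heading=90, draw]
Final: pos=(3,3), heading=90, 26 segment(s) drawn

Segment endpoints: x in {-9, -9, -9, -4, -4, -2, -2, 3, 3, 3, 3, 3, 3, 3, 3, 3, 3, 3, 3, 8, 10, 15, 15, 15}, y in {-14, -14, -14, -14, -14, -9, -9, -7, -7, -6, -2, -2, -2, -2, -2, -2, -2, -2, -2, -2, 3, 3, 5, 10, 10, 10}
xmin=-9, ymin=-14, xmax=15, ymax=10

Answer: -9 -14 15 10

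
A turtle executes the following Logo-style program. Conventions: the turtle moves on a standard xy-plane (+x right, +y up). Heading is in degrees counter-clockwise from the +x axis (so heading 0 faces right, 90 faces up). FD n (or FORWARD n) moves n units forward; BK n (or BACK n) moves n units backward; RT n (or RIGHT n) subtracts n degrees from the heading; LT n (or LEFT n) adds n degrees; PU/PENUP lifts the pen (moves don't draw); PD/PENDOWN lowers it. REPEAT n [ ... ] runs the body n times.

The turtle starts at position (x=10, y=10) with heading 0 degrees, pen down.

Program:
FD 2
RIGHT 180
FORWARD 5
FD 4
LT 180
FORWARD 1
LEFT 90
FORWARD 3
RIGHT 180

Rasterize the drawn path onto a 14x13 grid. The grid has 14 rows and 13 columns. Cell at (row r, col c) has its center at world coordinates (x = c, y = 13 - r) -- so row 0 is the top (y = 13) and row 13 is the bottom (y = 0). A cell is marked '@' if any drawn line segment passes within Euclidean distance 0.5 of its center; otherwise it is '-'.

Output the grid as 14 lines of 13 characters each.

Segment 0: (10,10) -> (12,10)
Segment 1: (12,10) -> (7,10)
Segment 2: (7,10) -> (3,10)
Segment 3: (3,10) -> (4,10)
Segment 4: (4,10) -> (4,13)

Answer: ----@--------
----@--------
----@--------
---@@@@@@@@@@
-------------
-------------
-------------
-------------
-------------
-------------
-------------
-------------
-------------
-------------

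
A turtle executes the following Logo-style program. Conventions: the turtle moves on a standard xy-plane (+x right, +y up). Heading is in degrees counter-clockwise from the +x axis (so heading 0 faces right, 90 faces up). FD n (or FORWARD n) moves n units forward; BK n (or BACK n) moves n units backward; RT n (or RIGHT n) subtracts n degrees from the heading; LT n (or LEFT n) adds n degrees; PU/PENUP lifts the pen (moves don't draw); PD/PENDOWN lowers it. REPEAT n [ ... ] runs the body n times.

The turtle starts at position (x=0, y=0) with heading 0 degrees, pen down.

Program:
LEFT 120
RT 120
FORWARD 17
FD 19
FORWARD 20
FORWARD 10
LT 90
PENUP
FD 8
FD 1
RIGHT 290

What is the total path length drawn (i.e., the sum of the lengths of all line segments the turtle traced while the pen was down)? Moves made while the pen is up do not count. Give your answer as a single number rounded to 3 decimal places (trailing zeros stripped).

Executing turtle program step by step:
Start: pos=(0,0), heading=0, pen down
LT 120: heading 0 -> 120
RT 120: heading 120 -> 0
FD 17: (0,0) -> (17,0) [heading=0, draw]
FD 19: (17,0) -> (36,0) [heading=0, draw]
FD 20: (36,0) -> (56,0) [heading=0, draw]
FD 10: (56,0) -> (66,0) [heading=0, draw]
LT 90: heading 0 -> 90
PU: pen up
FD 8: (66,0) -> (66,8) [heading=90, move]
FD 1: (66,8) -> (66,9) [heading=90, move]
RT 290: heading 90 -> 160
Final: pos=(66,9), heading=160, 4 segment(s) drawn

Segment lengths:
  seg 1: (0,0) -> (17,0), length = 17
  seg 2: (17,0) -> (36,0), length = 19
  seg 3: (36,0) -> (56,0), length = 20
  seg 4: (56,0) -> (66,0), length = 10
Total = 66

Answer: 66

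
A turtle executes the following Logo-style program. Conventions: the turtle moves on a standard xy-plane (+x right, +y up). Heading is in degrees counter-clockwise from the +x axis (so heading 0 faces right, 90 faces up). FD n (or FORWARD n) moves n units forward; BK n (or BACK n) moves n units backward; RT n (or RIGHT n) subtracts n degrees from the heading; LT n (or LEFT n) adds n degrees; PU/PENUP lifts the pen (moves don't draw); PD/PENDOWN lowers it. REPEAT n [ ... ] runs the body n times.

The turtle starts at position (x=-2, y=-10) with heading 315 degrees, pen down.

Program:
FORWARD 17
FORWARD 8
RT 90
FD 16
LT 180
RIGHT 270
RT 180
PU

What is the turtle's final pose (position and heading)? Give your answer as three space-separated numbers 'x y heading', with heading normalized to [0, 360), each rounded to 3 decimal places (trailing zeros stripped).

Answer: 4.364 -38.991 315

Derivation:
Executing turtle program step by step:
Start: pos=(-2,-10), heading=315, pen down
FD 17: (-2,-10) -> (10.021,-22.021) [heading=315, draw]
FD 8: (10.021,-22.021) -> (15.678,-27.678) [heading=315, draw]
RT 90: heading 315 -> 225
FD 16: (15.678,-27.678) -> (4.364,-38.991) [heading=225, draw]
LT 180: heading 225 -> 45
RT 270: heading 45 -> 135
RT 180: heading 135 -> 315
PU: pen up
Final: pos=(4.364,-38.991), heading=315, 3 segment(s) drawn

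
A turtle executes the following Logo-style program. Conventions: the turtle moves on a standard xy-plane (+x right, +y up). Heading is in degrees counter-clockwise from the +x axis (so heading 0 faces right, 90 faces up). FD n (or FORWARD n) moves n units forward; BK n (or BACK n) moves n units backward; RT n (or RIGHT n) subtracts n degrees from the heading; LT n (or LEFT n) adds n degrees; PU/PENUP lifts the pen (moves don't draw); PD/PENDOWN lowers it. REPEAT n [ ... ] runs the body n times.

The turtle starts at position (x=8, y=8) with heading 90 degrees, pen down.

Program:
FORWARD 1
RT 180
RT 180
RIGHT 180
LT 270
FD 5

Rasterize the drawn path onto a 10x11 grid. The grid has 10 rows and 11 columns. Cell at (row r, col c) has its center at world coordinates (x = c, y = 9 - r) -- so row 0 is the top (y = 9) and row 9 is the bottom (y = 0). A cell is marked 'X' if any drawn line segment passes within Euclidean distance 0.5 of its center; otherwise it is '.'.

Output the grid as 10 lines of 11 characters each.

Segment 0: (8,8) -> (8,9)
Segment 1: (8,9) -> (3,9)

Answer: ...XXXXXX..
........X..
...........
...........
...........
...........
...........
...........
...........
...........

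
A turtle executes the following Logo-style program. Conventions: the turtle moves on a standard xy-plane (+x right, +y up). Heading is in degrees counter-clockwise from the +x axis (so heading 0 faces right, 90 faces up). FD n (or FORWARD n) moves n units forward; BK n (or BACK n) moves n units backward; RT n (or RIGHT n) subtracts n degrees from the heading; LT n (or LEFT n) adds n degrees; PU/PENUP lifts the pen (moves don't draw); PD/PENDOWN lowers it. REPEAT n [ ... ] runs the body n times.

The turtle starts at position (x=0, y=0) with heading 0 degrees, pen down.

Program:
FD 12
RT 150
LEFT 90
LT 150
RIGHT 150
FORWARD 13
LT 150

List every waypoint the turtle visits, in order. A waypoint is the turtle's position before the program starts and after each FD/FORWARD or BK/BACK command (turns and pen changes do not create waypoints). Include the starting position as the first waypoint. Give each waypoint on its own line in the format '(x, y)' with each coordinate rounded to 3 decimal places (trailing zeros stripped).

Answer: (0, 0)
(12, 0)
(18.5, -11.258)

Derivation:
Executing turtle program step by step:
Start: pos=(0,0), heading=0, pen down
FD 12: (0,0) -> (12,0) [heading=0, draw]
RT 150: heading 0 -> 210
LT 90: heading 210 -> 300
LT 150: heading 300 -> 90
RT 150: heading 90 -> 300
FD 13: (12,0) -> (18.5,-11.258) [heading=300, draw]
LT 150: heading 300 -> 90
Final: pos=(18.5,-11.258), heading=90, 2 segment(s) drawn
Waypoints (3 total):
(0, 0)
(12, 0)
(18.5, -11.258)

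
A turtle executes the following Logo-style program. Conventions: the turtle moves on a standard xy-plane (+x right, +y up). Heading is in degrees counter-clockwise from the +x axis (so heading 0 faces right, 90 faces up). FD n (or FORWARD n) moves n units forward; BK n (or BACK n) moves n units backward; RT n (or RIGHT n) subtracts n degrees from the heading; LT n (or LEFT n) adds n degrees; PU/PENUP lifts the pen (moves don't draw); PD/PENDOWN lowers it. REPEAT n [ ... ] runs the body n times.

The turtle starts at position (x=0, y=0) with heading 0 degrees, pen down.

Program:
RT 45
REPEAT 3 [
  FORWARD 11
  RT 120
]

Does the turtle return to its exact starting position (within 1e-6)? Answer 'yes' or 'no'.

Executing turtle program step by step:
Start: pos=(0,0), heading=0, pen down
RT 45: heading 0 -> 315
REPEAT 3 [
  -- iteration 1/3 --
  FD 11: (0,0) -> (7.778,-7.778) [heading=315, draw]
  RT 120: heading 315 -> 195
  -- iteration 2/3 --
  FD 11: (7.778,-7.778) -> (-2.847,-10.625) [heading=195, draw]
  RT 120: heading 195 -> 75
  -- iteration 3/3 --
  FD 11: (-2.847,-10.625) -> (0,0) [heading=75, draw]
  RT 120: heading 75 -> 315
]
Final: pos=(0,0), heading=315, 3 segment(s) drawn

Start position: (0, 0)
Final position: (0, 0)
Distance = 0; < 1e-6 -> CLOSED

Answer: yes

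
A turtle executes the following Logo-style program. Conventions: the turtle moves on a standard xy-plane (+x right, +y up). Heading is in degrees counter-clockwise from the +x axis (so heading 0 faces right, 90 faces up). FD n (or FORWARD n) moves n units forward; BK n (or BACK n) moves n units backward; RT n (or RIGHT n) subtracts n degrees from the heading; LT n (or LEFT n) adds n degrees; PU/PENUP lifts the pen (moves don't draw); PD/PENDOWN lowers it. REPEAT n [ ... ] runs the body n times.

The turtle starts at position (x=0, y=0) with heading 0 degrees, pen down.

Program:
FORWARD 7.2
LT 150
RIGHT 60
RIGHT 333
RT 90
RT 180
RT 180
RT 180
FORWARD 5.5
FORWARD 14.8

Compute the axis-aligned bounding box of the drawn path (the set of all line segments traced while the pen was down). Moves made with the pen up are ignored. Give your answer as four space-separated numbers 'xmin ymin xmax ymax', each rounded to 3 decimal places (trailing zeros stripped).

Executing turtle program step by step:
Start: pos=(0,0), heading=0, pen down
FD 7.2: (0,0) -> (7.2,0) [heading=0, draw]
LT 150: heading 0 -> 150
RT 60: heading 150 -> 90
RT 333: heading 90 -> 117
RT 90: heading 117 -> 27
RT 180: heading 27 -> 207
RT 180: heading 207 -> 27
RT 180: heading 27 -> 207
FD 5.5: (7.2,0) -> (2.299,-2.497) [heading=207, draw]
FD 14.8: (2.299,-2.497) -> (-10.887,-9.216) [heading=207, draw]
Final: pos=(-10.887,-9.216), heading=207, 3 segment(s) drawn

Segment endpoints: x in {-10.887, 0, 2.299, 7.2}, y in {-9.216, -2.497, 0}
xmin=-10.887, ymin=-9.216, xmax=7.2, ymax=0

Answer: -10.887 -9.216 7.2 0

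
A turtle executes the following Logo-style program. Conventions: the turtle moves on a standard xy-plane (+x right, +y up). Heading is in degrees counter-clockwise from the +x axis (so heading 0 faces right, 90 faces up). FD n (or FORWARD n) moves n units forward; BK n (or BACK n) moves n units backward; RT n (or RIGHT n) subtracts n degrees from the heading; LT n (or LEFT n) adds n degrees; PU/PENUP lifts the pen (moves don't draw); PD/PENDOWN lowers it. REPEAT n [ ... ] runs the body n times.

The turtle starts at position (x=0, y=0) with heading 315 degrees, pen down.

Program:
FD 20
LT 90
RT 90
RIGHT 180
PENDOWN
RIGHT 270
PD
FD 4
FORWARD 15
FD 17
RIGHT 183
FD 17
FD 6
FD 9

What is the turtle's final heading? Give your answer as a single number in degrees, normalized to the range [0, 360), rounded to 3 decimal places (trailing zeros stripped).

Executing turtle program step by step:
Start: pos=(0,0), heading=315, pen down
FD 20: (0,0) -> (14.142,-14.142) [heading=315, draw]
LT 90: heading 315 -> 45
RT 90: heading 45 -> 315
RT 180: heading 315 -> 135
PD: pen down
RT 270: heading 135 -> 225
PD: pen down
FD 4: (14.142,-14.142) -> (11.314,-16.971) [heading=225, draw]
FD 15: (11.314,-16.971) -> (0.707,-27.577) [heading=225, draw]
FD 17: (0.707,-27.577) -> (-11.314,-39.598) [heading=225, draw]
RT 183: heading 225 -> 42
FD 17: (-11.314,-39.598) -> (1.32,-28.223) [heading=42, draw]
FD 6: (1.32,-28.223) -> (5.779,-24.208) [heading=42, draw]
FD 9: (5.779,-24.208) -> (12.467,-18.186) [heading=42, draw]
Final: pos=(12.467,-18.186), heading=42, 7 segment(s) drawn

Answer: 42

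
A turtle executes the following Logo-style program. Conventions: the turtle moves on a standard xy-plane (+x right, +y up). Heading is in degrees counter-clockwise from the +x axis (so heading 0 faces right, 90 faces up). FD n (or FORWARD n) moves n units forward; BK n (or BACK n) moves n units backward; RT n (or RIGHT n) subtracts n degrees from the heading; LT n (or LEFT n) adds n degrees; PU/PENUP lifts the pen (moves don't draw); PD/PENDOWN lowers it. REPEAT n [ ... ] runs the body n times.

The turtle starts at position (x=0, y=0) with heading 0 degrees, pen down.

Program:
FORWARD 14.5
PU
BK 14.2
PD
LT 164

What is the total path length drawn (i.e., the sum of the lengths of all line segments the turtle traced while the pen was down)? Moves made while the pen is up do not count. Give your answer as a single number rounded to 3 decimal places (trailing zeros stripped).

Executing turtle program step by step:
Start: pos=(0,0), heading=0, pen down
FD 14.5: (0,0) -> (14.5,0) [heading=0, draw]
PU: pen up
BK 14.2: (14.5,0) -> (0.3,0) [heading=0, move]
PD: pen down
LT 164: heading 0 -> 164
Final: pos=(0.3,0), heading=164, 1 segment(s) drawn

Segment lengths:
  seg 1: (0,0) -> (14.5,0), length = 14.5
Total = 14.5

Answer: 14.5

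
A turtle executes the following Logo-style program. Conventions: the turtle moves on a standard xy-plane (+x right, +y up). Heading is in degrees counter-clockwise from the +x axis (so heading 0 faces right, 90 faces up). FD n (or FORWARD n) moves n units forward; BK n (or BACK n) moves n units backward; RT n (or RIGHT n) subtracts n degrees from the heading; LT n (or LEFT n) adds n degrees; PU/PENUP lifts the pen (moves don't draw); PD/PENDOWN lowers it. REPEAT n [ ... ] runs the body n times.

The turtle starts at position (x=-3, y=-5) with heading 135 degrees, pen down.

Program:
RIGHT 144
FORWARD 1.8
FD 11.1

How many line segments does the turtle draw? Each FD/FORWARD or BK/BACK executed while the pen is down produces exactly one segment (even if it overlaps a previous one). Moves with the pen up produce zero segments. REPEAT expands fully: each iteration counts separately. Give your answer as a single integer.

Executing turtle program step by step:
Start: pos=(-3,-5), heading=135, pen down
RT 144: heading 135 -> 351
FD 1.8: (-3,-5) -> (-1.222,-5.282) [heading=351, draw]
FD 11.1: (-1.222,-5.282) -> (9.741,-7.018) [heading=351, draw]
Final: pos=(9.741,-7.018), heading=351, 2 segment(s) drawn
Segments drawn: 2

Answer: 2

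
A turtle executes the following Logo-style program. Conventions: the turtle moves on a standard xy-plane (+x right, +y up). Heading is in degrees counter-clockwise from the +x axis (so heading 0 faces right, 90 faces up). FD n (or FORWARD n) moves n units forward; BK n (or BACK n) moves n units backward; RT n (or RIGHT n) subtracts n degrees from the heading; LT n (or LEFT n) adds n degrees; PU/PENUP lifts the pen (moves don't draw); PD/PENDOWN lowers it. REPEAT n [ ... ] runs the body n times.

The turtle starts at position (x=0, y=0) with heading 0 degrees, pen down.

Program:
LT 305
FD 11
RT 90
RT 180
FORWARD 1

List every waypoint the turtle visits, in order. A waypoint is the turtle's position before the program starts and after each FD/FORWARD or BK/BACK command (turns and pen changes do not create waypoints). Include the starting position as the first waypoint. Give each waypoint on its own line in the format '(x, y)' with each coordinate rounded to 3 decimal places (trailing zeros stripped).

Executing turtle program step by step:
Start: pos=(0,0), heading=0, pen down
LT 305: heading 0 -> 305
FD 11: (0,0) -> (6.309,-9.011) [heading=305, draw]
RT 90: heading 305 -> 215
RT 180: heading 215 -> 35
FD 1: (6.309,-9.011) -> (7.128,-8.437) [heading=35, draw]
Final: pos=(7.128,-8.437), heading=35, 2 segment(s) drawn
Waypoints (3 total):
(0, 0)
(6.309, -9.011)
(7.128, -8.437)

Answer: (0, 0)
(6.309, -9.011)
(7.128, -8.437)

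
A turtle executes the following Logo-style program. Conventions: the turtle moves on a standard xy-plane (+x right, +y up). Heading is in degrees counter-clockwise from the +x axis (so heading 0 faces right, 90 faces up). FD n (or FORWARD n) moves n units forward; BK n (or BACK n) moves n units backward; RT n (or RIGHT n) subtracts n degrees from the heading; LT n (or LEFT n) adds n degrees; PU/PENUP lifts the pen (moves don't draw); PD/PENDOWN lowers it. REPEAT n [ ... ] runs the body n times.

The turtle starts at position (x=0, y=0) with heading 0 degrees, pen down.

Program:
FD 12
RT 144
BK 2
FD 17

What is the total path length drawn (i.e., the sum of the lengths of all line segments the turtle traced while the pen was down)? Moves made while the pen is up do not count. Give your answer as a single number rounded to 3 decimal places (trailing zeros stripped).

Executing turtle program step by step:
Start: pos=(0,0), heading=0, pen down
FD 12: (0,0) -> (12,0) [heading=0, draw]
RT 144: heading 0 -> 216
BK 2: (12,0) -> (13.618,1.176) [heading=216, draw]
FD 17: (13.618,1.176) -> (-0.135,-8.817) [heading=216, draw]
Final: pos=(-0.135,-8.817), heading=216, 3 segment(s) drawn

Segment lengths:
  seg 1: (0,0) -> (12,0), length = 12
  seg 2: (12,0) -> (13.618,1.176), length = 2
  seg 3: (13.618,1.176) -> (-0.135,-8.817), length = 17
Total = 31

Answer: 31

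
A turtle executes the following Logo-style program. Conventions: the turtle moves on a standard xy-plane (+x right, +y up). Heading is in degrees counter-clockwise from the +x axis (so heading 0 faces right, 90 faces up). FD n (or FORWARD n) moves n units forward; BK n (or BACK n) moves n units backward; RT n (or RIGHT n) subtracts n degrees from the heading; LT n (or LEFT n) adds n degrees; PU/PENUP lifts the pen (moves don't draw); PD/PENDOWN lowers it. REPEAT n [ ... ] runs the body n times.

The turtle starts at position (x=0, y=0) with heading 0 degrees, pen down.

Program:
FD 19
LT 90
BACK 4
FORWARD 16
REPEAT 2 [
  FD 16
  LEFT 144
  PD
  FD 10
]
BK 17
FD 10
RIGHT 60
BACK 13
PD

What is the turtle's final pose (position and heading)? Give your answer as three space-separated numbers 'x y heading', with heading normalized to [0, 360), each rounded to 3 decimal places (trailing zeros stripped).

Answer: -3.09 16.591 318

Derivation:
Executing turtle program step by step:
Start: pos=(0,0), heading=0, pen down
FD 19: (0,0) -> (19,0) [heading=0, draw]
LT 90: heading 0 -> 90
BK 4: (19,0) -> (19,-4) [heading=90, draw]
FD 16: (19,-4) -> (19,12) [heading=90, draw]
REPEAT 2 [
  -- iteration 1/2 --
  FD 16: (19,12) -> (19,28) [heading=90, draw]
  LT 144: heading 90 -> 234
  PD: pen down
  FD 10: (19,28) -> (13.122,19.91) [heading=234, draw]
  -- iteration 2/2 --
  FD 16: (13.122,19.91) -> (3.718,6.966) [heading=234, draw]
  LT 144: heading 234 -> 18
  PD: pen down
  FD 10: (3.718,6.966) -> (13.228,10.056) [heading=18, draw]
]
BK 17: (13.228,10.056) -> (-2.94,4.802) [heading=18, draw]
FD 10: (-2.94,4.802) -> (6.571,7.893) [heading=18, draw]
RT 60: heading 18 -> 318
BK 13: (6.571,7.893) -> (-3.09,16.591) [heading=318, draw]
PD: pen down
Final: pos=(-3.09,16.591), heading=318, 10 segment(s) drawn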